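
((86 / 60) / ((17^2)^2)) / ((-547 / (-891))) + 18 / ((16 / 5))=10279398159 / 1827439480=5.63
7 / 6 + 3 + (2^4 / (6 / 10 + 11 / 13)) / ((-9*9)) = 30685 / 7614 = 4.03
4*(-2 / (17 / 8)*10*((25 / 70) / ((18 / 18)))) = -1600 / 119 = -13.45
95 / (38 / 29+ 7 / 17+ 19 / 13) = 608855 / 20404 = 29.84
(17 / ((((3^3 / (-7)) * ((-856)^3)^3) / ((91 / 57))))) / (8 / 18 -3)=-10829 / 970482768206526008558320877568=-0.00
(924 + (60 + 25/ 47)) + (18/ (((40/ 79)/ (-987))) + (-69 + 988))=-31193259/ 940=-33184.32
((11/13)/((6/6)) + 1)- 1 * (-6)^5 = 101112/13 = 7777.85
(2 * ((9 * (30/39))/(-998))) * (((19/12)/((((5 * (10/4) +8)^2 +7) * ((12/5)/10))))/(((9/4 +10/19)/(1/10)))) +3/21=2339079363/16374439991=0.14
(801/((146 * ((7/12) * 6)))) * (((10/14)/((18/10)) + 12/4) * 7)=19046/511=37.27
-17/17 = -1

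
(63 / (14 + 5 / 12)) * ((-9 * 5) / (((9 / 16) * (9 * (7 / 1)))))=-960 / 173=-5.55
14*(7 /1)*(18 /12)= 147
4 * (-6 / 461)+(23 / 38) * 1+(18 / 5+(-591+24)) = -49299751 / 87590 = -562.85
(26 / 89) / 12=13 / 534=0.02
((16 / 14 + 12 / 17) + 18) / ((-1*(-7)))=2362 / 833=2.84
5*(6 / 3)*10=100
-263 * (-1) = 263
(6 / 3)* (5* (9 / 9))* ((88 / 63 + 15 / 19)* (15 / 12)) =65425 / 2394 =27.33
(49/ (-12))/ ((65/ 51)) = -833/ 260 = -3.20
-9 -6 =-15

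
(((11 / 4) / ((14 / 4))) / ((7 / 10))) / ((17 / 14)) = 110 / 119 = 0.92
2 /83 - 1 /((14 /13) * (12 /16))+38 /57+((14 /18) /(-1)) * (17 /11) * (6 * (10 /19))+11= 2424991 /364287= 6.66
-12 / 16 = -3 / 4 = -0.75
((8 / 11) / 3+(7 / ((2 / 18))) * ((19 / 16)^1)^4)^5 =1474152449733207426912059196402975356893007 / 47311787058465621301391857287168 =31158249167.62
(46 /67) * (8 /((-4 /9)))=-828 /67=-12.36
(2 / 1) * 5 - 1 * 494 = -484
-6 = -6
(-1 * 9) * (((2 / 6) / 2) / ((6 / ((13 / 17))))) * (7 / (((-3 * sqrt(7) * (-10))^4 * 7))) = -0.00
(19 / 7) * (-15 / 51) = -95 / 119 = -0.80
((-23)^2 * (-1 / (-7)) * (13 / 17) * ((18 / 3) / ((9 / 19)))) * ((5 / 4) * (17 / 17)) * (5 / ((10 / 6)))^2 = 1959945 / 238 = 8235.06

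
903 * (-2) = -1806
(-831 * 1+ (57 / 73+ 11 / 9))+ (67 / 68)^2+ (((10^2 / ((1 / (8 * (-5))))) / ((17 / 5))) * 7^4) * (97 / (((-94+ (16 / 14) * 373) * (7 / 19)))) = -7910654388934013 / 3533156784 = -2238976.32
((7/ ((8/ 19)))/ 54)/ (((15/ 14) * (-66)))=-931/ 213840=-0.00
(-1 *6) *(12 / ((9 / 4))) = -32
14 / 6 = 7 / 3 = 2.33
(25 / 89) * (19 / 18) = 475 / 1602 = 0.30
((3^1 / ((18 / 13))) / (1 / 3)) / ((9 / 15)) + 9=19.83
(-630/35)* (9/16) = -81/8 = -10.12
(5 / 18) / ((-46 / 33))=-55 / 276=-0.20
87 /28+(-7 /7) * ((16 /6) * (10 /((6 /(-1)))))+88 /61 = 138259 /15372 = 8.99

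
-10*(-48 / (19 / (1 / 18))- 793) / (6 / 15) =1130225 / 57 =19828.51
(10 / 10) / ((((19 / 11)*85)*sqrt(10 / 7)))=11*sqrt(70) / 16150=0.01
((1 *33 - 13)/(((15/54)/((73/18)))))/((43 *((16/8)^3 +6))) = 146/301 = 0.49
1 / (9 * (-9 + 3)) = -1 / 54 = -0.02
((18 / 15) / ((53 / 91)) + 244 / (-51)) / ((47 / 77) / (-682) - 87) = 0.03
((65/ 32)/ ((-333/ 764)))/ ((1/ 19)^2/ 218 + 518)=-0.01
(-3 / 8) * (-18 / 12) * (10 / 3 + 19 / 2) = 231 / 32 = 7.22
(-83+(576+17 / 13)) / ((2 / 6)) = 19278 / 13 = 1482.92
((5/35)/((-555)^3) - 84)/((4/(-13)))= 1306771420513/4786708500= 273.00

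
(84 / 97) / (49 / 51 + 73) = 1071 / 91471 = 0.01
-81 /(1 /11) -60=-951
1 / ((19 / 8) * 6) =4 / 57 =0.07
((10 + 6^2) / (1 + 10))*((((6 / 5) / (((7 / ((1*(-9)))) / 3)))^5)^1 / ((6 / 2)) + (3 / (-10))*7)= -1715922492549 / 577740625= -2970.06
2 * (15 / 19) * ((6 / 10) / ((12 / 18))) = 27 / 19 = 1.42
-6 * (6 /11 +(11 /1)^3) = -87882 /11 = -7989.27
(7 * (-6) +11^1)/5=-31/5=-6.20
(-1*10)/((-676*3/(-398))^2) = -198005/514098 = -0.39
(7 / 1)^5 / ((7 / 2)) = 4802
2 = 2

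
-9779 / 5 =-1955.80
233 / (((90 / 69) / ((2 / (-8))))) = -5359 / 120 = -44.66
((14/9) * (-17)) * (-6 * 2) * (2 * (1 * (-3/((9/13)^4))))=-54380144/6561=-8288.39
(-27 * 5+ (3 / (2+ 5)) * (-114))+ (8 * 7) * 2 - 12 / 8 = -1027 / 14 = -73.36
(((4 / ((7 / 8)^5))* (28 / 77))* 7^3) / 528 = 32768 / 17787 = 1.84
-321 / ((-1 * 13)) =24.69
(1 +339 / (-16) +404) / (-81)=-2047 / 432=-4.74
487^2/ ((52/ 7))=1660183/ 52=31926.60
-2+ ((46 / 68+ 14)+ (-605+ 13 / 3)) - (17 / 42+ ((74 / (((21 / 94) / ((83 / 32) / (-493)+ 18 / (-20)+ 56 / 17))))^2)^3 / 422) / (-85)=303139683763945105795944783365801370694249909 / 44298817662823453868974080000000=6843064888802.81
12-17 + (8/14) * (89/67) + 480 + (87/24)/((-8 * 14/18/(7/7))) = 14262897/30016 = 475.18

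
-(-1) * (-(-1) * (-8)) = -8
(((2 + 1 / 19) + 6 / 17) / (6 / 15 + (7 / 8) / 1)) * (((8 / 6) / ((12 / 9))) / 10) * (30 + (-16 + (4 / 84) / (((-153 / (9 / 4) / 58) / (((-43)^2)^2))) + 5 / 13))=-95367829966 / 3640533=-26196.12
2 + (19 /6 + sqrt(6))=sqrt(6) + 31 /6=7.62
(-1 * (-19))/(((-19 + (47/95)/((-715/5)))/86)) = -11098945/129081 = -85.98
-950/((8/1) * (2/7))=-3325/8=-415.62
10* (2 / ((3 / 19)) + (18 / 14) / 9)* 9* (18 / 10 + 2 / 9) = 6994 / 3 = 2331.33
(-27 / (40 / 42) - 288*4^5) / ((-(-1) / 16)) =-23595228 / 5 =-4719045.60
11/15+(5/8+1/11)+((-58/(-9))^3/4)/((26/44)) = 478214207/4169880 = 114.68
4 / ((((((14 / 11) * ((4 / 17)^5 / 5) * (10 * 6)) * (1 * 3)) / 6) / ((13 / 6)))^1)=203039551 / 129024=1573.66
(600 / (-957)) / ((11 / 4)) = -0.23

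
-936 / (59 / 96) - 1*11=-90505 / 59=-1533.98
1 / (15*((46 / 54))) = 9 / 115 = 0.08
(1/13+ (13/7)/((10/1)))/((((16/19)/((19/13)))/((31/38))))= 140771/378560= 0.37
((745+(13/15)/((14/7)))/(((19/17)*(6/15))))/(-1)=-20009/12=-1667.42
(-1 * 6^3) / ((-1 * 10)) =108 / 5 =21.60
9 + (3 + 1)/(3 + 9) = 28/3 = 9.33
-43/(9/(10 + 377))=-1849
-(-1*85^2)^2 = -52200625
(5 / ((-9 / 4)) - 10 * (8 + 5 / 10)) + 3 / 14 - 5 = -11593 / 126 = -92.01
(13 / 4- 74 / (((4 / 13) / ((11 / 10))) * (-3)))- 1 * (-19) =3313 / 30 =110.43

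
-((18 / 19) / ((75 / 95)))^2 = -36 / 25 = -1.44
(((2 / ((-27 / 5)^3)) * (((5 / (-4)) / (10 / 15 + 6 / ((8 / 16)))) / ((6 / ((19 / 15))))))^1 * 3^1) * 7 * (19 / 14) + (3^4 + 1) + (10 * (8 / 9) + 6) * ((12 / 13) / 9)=341996027 / 4094064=83.53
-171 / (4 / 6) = -513 / 2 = -256.50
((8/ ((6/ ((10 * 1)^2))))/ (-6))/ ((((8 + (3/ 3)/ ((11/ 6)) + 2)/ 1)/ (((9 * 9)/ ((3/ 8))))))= -13200/ 29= -455.17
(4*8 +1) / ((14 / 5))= 165 / 14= 11.79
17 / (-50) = -17 / 50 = -0.34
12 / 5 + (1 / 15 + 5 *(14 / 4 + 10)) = 2099 / 30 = 69.97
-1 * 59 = -59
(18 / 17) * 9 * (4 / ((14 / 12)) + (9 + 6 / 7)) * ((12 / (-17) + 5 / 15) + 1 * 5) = 1185192 / 2023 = 585.86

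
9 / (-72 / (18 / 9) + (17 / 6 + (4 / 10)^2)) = -1350 / 4951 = -0.27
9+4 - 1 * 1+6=18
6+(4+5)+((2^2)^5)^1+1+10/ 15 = 3122/ 3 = 1040.67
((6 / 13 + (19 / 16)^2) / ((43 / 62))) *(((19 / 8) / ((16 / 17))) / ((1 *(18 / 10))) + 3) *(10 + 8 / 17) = 87149247581 / 700637184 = 124.39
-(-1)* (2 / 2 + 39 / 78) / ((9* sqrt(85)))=sqrt(85) / 510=0.02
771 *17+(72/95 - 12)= 1244097/95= 13095.76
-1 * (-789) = 789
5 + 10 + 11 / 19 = 296 / 19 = 15.58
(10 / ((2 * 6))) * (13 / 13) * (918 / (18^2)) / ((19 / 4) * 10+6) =0.04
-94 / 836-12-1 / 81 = -410521 / 33858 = -12.12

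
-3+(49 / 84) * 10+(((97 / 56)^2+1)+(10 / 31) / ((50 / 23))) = 10181489 / 1458240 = 6.98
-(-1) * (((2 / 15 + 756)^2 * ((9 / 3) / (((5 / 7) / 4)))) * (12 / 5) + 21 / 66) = 23052461.07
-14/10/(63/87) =-29/15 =-1.93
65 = 65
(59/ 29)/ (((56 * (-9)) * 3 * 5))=-59/ 219240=-0.00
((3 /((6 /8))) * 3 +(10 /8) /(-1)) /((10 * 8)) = 43 /320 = 0.13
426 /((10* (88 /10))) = 213 /44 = 4.84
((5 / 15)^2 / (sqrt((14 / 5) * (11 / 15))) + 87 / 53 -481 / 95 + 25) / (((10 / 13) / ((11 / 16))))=13 * sqrt(462) / 4032 + 15536521 / 805600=19.35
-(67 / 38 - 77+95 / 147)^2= -173608055569 / 31203396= -5563.76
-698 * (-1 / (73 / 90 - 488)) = -62820 / 43847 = -1.43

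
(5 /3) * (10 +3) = 65 /3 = 21.67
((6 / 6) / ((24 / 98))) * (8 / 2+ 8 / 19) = 343 / 19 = 18.05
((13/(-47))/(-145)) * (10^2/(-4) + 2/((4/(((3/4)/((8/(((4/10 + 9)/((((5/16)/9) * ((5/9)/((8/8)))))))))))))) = -14027/3407500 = -0.00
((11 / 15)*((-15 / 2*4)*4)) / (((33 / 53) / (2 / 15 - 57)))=361672 / 45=8037.16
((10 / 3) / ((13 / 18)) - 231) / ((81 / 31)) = -86.64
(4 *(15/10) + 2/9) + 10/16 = 6.85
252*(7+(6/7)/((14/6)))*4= 7426.29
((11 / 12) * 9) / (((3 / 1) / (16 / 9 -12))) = -253 / 9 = -28.11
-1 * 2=-2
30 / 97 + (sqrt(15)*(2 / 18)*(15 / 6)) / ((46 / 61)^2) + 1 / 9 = 367 / 873 + 18605*sqrt(15) / 38088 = 2.31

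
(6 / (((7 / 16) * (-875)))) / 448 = -0.00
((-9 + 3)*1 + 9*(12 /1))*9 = 918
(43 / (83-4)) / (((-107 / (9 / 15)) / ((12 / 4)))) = -387 / 42265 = -0.01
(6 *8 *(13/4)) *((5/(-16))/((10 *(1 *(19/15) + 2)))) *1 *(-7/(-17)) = -585/952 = -0.61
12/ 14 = 6/ 7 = 0.86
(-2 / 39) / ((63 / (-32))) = 64 / 2457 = 0.03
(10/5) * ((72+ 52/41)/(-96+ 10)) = -1.70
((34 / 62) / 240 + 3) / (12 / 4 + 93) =0.03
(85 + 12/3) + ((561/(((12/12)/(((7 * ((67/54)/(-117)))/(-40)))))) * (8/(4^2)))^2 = 2534002241809/28385510400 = 89.27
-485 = -485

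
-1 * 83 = -83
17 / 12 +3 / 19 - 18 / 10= -257 / 1140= -0.23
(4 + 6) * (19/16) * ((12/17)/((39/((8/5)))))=76/221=0.34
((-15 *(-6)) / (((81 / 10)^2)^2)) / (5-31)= -50000 / 62178597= -0.00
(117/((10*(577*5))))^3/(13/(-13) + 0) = -0.00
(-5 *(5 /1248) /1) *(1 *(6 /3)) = -25 /624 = -0.04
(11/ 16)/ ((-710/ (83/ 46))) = -913/ 522560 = -0.00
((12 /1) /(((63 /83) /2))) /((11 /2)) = 1328 /231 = 5.75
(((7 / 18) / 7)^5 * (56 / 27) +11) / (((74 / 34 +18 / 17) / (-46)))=-27428735629 / 175375530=-156.40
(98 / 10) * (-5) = -49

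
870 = 870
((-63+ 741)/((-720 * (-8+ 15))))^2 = 12769/705600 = 0.02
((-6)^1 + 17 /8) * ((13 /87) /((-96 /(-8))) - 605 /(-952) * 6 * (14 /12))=-4908757 /283968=-17.29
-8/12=-2/3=-0.67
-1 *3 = -3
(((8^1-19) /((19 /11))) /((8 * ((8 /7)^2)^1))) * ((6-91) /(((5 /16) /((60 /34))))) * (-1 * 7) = -622545 /304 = -2047.85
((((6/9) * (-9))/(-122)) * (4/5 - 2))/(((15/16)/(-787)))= 75552/1525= 49.54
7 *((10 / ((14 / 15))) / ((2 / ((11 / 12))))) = 275 / 8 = 34.38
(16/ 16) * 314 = 314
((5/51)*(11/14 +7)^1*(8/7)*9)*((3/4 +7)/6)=16895/1666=10.14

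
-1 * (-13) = 13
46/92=1/2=0.50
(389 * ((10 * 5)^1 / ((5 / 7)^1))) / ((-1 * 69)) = -394.64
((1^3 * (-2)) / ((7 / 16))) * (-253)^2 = -2048288 / 7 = -292612.57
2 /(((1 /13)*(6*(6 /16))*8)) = 13 /9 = 1.44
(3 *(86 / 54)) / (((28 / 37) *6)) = 1591 / 1512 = 1.05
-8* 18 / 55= -2.62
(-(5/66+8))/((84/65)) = -34645/5544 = -6.25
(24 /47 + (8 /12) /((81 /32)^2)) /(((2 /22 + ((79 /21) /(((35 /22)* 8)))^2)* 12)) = 1501856232800 /5226935054157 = 0.29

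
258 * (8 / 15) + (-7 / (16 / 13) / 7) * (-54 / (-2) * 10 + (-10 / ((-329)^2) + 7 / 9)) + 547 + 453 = 71511262597 / 77933520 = 917.59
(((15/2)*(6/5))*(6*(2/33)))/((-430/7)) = -126/2365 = -0.05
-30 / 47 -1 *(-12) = 534 / 47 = 11.36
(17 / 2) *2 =17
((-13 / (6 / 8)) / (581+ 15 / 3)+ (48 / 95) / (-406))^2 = 273012520036 / 287353860795225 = 0.00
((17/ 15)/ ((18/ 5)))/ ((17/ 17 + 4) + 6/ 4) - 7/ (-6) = 853/ 702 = 1.22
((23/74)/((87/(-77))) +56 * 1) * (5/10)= 358757/12876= 27.86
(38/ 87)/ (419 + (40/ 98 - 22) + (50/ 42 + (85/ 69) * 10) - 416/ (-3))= 21413/ 26943088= 0.00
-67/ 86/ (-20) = 0.04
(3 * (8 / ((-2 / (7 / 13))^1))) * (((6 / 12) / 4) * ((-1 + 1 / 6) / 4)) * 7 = 245 / 208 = 1.18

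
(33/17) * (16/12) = 44/17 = 2.59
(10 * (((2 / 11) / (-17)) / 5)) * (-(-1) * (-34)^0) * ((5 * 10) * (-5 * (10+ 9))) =101.60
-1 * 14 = -14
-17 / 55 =-0.31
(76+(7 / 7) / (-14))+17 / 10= 2717 / 35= 77.63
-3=-3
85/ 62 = 1.37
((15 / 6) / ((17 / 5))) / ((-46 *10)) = -5 / 3128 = -0.00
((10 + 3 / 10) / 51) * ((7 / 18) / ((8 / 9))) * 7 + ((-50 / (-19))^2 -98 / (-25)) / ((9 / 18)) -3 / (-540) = 985996361 / 44186400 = 22.31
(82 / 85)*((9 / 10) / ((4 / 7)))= 1.52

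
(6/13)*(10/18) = 10/39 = 0.26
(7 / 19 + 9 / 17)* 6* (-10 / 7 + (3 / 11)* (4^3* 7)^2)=431384280 / 1463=294862.80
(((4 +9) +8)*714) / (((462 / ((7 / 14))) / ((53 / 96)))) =6307 / 704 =8.96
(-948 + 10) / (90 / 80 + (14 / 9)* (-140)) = 67536 / 15599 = 4.33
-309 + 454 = 145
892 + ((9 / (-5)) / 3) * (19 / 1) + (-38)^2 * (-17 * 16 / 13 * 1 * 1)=-1906601 / 65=-29332.32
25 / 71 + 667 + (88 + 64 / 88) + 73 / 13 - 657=1062966 / 10153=104.69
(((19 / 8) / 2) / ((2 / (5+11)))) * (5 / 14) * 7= 95 / 4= 23.75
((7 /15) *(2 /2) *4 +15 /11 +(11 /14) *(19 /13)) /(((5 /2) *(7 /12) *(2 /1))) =262982 /175175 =1.50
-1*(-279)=279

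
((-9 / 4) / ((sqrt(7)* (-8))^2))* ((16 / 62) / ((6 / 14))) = -3 / 992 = -0.00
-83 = -83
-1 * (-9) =9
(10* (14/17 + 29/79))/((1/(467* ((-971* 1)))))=-7250777430/1343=-5398940.75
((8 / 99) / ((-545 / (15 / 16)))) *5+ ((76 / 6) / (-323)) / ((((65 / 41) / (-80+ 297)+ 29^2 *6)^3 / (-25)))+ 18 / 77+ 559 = 559.23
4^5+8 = 1032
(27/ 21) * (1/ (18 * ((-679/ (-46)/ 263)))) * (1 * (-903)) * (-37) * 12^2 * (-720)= -2993436207360/ 679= -4408595298.03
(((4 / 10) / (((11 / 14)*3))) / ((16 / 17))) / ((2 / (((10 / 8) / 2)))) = 119 / 2112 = 0.06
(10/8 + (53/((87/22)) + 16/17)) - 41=-150305/5916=-25.41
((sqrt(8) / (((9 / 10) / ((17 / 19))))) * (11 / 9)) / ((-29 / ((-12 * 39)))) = 194480 * sqrt(2) / 4959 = 55.46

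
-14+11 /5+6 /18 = -172 /15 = -11.47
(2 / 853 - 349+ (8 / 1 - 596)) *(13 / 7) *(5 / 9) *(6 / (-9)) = 103903670 / 161217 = 644.50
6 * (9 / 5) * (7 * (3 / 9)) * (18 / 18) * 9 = 1134 / 5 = 226.80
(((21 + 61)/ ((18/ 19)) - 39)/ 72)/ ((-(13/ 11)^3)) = -0.40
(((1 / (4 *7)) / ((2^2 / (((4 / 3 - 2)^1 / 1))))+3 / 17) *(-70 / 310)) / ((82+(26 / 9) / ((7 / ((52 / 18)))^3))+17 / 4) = -365318667 / 820247926306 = -0.00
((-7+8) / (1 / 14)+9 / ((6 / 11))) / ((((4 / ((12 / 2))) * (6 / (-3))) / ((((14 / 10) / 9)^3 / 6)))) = -20923 / 1458000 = -0.01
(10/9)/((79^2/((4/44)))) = 0.00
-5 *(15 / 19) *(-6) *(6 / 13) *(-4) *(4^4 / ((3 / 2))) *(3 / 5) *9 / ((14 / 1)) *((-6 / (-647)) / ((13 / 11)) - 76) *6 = 2726501990400 / 2077517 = 1312384.92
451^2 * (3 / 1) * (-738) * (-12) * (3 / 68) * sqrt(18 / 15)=4052968326 * sqrt(30) / 85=261164962.00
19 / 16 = 1.19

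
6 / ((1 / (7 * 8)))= 336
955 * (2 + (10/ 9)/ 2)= 21965/ 9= 2440.56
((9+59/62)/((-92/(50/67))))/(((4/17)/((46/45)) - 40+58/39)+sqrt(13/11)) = 155948091975 * sqrt(143)/31118979102525788+16417788462075/7779744775631447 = 0.00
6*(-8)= -48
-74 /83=-0.89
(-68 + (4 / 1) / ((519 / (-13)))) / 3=-35344 / 1557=-22.70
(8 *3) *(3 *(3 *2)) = 432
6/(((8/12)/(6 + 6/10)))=297/5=59.40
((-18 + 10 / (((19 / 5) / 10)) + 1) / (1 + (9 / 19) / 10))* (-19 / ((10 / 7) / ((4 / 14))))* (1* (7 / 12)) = -7847 / 398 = -19.72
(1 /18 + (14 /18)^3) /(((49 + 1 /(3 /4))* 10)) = 767 /733860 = 0.00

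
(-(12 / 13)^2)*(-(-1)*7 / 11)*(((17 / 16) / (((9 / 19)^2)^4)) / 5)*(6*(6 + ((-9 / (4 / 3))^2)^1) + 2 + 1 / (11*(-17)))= -55377675615956183 / 3912277323240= -14154.84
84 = 84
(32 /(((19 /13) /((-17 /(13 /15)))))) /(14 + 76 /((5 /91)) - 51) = -40800 /127889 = -0.32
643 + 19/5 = 3234/5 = 646.80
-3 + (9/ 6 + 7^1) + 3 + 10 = 37/ 2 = 18.50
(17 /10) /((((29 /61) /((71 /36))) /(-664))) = -6111041 /1305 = -4682.79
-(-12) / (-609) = -4 / 203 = -0.02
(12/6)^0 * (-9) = -9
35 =35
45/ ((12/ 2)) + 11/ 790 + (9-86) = -27447/ 395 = -69.49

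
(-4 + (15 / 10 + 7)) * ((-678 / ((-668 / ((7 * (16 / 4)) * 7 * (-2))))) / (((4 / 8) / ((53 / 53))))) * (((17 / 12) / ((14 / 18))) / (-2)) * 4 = 2178414 / 167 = 13044.40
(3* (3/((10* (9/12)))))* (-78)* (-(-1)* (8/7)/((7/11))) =-41184/245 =-168.10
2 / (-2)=-1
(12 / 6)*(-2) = -4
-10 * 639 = -6390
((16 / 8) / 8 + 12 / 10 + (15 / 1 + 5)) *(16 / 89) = 1716 / 445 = 3.86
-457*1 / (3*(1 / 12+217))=-1828 / 2605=-0.70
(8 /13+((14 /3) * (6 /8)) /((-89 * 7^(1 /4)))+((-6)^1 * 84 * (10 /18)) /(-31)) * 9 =34992 /403 - 9 * 7^(3 /4) /178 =86.61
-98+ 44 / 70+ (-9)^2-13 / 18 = -10769 / 630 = -17.09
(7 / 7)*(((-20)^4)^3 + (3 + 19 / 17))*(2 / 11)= 139264000000000140 / 187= 744727272727273.48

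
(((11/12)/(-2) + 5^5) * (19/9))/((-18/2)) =-1424791/1944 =-732.92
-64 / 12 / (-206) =8 / 309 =0.03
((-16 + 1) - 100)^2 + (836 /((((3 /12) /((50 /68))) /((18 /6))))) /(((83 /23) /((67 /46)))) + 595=23700920 /1411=16797.25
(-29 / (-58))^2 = 0.25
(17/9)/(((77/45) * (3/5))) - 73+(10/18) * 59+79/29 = -716624/20097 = -35.66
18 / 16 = 9 / 8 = 1.12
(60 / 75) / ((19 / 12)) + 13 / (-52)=97 / 380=0.26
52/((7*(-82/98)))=-364/41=-8.88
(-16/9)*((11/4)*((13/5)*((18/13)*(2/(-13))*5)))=176/13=13.54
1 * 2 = 2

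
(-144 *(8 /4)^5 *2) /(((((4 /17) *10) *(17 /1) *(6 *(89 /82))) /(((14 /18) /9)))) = -36736 /12015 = -3.06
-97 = -97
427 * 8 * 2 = 6832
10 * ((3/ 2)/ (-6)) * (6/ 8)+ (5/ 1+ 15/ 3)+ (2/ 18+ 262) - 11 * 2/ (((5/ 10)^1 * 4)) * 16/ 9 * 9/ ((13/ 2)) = 227597/ 936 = 243.16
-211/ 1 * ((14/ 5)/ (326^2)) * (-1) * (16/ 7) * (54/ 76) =22788/ 2524055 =0.01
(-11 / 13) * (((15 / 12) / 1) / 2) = -55 / 104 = -0.53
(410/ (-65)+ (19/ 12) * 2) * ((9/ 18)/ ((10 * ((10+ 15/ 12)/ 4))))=-98/ 1755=-0.06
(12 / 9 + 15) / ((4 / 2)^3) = 49 / 24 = 2.04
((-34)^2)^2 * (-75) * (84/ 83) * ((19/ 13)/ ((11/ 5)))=-67385381.75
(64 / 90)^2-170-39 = -422201 / 2025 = -208.49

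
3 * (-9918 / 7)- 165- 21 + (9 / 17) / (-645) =-113509701 / 25585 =-4436.57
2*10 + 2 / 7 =142 / 7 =20.29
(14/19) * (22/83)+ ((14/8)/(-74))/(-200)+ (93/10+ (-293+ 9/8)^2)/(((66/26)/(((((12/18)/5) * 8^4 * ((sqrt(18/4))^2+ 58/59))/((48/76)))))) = 260330942344664332781/1635919243200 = 159134348.12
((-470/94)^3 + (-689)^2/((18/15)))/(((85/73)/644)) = 11155265926/51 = 218730704.43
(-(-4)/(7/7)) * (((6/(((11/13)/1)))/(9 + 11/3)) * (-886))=-1983.96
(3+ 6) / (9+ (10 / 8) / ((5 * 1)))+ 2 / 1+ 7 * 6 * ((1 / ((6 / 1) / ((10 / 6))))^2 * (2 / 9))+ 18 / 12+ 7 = 219257 / 17982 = 12.19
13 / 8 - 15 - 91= -104.38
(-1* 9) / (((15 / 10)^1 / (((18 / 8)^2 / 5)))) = -243 / 40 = -6.08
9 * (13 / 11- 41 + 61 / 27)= -11155 / 33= -338.03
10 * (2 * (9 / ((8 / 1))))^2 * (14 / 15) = 189 / 4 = 47.25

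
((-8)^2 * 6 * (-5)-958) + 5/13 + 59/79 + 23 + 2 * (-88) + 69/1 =-3040812/1027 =-2960.87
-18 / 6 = -3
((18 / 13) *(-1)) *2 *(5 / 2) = -90 / 13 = -6.92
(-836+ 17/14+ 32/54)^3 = -31352719224953125/54010152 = -580496778.18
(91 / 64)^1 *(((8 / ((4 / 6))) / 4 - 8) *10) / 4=-2275 / 128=-17.77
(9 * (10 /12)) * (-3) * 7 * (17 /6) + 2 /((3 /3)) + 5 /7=-12419 /28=-443.54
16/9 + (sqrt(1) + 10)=115/9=12.78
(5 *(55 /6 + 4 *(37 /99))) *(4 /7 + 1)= 10555 /126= 83.77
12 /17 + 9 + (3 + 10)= 386 /17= 22.71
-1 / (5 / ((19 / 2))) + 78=761 / 10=76.10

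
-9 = -9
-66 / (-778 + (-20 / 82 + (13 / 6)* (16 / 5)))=20295 / 237178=0.09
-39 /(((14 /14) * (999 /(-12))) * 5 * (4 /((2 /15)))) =26 /8325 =0.00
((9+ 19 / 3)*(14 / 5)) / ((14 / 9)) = 138 / 5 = 27.60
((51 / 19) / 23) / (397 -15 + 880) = 51 / 551494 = 0.00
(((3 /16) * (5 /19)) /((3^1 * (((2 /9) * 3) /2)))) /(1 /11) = 0.54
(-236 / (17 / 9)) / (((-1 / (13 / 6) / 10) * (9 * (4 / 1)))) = 3835 / 51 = 75.20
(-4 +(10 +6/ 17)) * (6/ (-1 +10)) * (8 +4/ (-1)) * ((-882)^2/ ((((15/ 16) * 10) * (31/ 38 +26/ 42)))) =476761614336/ 486625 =979731.03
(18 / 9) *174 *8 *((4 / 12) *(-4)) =-3712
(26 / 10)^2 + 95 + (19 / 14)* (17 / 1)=43691 / 350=124.83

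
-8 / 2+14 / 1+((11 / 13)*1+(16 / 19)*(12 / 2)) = 3927 / 247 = 15.90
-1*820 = -820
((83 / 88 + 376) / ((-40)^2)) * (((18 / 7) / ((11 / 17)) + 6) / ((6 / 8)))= 66342 / 21175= 3.13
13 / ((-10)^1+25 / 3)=-39 / 5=-7.80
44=44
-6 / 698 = -0.01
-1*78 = -78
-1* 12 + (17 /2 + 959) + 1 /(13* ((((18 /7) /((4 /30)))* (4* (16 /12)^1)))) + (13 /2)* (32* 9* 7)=131596927 /9360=14059.50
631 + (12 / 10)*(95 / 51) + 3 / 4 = 43111 / 68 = 633.99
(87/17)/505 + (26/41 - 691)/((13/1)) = -242952054/4575805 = -53.09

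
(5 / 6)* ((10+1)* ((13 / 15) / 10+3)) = 5093 / 180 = 28.29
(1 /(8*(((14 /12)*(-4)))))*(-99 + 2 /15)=1483 /560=2.65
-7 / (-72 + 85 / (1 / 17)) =-7 / 1373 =-0.01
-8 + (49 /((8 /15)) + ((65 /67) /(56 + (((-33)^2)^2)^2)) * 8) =83.88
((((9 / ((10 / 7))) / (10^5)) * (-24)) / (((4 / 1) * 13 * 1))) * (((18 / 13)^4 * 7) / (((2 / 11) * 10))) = -95482233 / 232058125000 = -0.00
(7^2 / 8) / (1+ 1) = 49 / 16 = 3.06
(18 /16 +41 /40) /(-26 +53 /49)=-2107 /24420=-0.09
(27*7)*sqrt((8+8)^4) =48384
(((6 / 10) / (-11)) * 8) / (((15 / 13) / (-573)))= 59592 / 275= 216.70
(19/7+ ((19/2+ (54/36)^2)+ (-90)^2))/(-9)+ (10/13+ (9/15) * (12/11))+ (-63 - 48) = -20243891/20020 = -1011.18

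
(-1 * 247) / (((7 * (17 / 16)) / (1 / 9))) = -3952 / 1071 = -3.69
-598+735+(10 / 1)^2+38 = 275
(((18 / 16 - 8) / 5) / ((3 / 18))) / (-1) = 33 / 4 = 8.25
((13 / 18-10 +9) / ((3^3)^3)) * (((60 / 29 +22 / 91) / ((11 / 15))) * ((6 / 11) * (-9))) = 152450 / 698350653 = 0.00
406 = 406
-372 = -372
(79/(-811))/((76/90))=-3555/30818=-0.12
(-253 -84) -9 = -346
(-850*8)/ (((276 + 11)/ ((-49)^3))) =114287600/ 41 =2787502.44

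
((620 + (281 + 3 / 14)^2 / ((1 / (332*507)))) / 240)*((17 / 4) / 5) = 11088321839773 / 235200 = 47144225.51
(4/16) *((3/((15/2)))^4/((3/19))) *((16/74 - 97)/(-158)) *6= 272156/1826875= 0.15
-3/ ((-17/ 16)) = 48/ 17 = 2.82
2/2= 1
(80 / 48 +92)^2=8773.44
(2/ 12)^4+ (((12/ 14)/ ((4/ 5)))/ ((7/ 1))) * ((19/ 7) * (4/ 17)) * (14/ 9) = 164993/ 1079568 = 0.15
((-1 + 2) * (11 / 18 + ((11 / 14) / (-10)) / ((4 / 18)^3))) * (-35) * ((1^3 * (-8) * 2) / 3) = -66011 / 54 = -1222.43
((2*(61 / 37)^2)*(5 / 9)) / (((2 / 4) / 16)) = 1190720 / 12321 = 96.64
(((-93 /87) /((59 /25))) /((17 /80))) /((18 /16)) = -496000 /261783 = -1.89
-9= -9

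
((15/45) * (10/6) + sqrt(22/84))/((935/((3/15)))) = 0.00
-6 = -6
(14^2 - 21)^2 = 30625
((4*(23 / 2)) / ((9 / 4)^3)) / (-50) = -1472 / 18225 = -0.08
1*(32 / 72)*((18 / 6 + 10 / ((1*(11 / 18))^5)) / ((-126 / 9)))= -12919222 / 3382071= -3.82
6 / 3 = 2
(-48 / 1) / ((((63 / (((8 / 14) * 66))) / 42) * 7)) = -8448 / 49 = -172.41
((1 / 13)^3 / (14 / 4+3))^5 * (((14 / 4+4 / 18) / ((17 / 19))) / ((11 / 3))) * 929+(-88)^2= 82564860544171746989154965456 / 10661784677708128485167361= 7744.00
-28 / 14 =-2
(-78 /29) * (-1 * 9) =702 /29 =24.21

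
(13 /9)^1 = 13 /9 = 1.44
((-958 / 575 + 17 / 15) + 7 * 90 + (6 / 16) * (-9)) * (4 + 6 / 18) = 112320949 / 41400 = 2713.07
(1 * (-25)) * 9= -225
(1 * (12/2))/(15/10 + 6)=4/5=0.80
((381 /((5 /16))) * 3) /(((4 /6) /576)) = 15800832 /5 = 3160166.40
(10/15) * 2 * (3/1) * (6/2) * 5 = 60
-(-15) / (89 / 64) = 960 / 89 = 10.79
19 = 19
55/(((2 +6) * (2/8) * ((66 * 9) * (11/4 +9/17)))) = 85/6021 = 0.01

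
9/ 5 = 1.80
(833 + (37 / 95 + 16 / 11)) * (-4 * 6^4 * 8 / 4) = -8655662.79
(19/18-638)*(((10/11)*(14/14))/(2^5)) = -57325/3168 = -18.10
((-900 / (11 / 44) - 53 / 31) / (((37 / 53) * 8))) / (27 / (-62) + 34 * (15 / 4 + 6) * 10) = -5917609 / 30414444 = -0.19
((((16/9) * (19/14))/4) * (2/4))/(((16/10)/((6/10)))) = 19/168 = 0.11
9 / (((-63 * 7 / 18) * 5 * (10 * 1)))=-9 / 1225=-0.01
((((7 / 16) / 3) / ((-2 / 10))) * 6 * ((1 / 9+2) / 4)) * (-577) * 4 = 383705 / 72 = 5329.24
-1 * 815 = -815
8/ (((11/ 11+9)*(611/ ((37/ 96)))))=37/ 73320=0.00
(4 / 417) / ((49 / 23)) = 92 / 20433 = 0.00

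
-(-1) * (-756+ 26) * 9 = -6570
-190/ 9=-21.11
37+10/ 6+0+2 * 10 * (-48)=-2764/ 3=-921.33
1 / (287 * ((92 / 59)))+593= 15657631 / 26404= 593.00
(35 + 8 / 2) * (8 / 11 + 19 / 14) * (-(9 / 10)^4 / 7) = -82137159 / 10780000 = -7.62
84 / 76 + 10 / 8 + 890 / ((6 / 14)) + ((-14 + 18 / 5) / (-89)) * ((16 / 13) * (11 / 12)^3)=1898539241 / 913140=2079.13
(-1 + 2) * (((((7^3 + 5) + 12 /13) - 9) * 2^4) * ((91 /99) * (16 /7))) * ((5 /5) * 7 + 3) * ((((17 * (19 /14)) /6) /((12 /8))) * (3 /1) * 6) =5272702.34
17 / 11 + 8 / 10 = 129 / 55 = 2.35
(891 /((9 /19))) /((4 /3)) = 5643 /4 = 1410.75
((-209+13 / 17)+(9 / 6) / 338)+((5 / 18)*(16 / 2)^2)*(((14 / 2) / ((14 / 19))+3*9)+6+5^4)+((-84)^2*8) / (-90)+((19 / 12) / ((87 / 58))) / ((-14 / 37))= 19961377207 / 1809990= 11028.45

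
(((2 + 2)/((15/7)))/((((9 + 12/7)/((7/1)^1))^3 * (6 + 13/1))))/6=1647086/360703125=0.00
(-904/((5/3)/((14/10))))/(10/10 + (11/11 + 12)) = -1356/25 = -54.24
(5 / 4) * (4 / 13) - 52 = -671 / 13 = -51.62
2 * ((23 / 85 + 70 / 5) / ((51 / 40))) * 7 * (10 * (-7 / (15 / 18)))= -3803968 / 289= -13162.52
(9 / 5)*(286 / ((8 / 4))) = 1287 / 5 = 257.40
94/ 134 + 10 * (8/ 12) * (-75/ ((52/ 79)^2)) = -52236603/ 45292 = -1153.33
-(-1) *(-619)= -619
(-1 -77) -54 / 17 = -1380 / 17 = -81.18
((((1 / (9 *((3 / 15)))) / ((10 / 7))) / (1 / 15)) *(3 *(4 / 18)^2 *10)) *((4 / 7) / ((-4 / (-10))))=1000 / 81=12.35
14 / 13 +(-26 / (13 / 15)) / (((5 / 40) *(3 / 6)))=-6226 / 13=-478.92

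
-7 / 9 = -0.78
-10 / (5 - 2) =-10 / 3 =-3.33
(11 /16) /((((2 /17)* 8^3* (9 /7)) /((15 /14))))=935 /98304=0.01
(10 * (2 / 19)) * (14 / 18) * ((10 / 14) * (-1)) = -100 / 171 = -0.58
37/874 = 0.04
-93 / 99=-31 / 33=-0.94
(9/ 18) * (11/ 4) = 1.38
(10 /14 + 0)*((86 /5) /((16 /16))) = 86 /7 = 12.29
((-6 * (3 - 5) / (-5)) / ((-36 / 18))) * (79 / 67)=474 / 335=1.41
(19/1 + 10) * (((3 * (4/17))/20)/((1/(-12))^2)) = 12528/85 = 147.39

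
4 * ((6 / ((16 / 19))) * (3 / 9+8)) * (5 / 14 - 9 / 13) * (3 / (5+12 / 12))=-28975 / 728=-39.80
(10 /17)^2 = 100 /289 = 0.35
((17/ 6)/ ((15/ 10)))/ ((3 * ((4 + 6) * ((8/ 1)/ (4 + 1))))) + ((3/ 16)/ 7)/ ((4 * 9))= 485/ 12096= 0.04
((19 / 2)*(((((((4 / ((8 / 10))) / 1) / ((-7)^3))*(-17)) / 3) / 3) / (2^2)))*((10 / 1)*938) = 613.41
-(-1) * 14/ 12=7/ 6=1.17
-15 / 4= -3.75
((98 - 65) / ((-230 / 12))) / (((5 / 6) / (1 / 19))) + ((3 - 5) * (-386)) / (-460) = -19523 / 10925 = -1.79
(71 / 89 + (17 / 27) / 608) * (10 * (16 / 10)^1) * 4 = 51.12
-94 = -94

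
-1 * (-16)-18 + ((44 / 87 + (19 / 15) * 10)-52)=-1184 / 29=-40.83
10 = 10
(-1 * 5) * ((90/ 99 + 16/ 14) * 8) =-6320/ 77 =-82.08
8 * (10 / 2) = 40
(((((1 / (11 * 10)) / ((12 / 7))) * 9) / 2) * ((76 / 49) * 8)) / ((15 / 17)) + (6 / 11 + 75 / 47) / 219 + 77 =510840976 / 6604675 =77.35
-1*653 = -653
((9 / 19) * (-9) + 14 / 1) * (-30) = -5550 / 19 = -292.11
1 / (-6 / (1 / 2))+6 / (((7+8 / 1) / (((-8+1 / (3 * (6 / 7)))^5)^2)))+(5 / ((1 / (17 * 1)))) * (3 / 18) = 2329194173273592215569 / 8926168066560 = 260939986.33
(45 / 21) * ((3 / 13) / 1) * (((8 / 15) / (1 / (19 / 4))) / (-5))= -114 / 455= -0.25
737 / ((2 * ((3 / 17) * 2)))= 12529 / 12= 1044.08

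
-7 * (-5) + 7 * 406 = 2877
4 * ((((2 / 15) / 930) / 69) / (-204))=-1 / 24545025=-0.00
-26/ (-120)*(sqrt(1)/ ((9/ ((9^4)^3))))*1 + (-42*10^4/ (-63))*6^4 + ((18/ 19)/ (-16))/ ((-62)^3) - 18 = 1233104512452177501/ 181129280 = 6807869563.95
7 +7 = 14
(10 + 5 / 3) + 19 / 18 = 12.72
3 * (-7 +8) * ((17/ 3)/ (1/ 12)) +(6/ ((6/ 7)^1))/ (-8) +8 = 1689/ 8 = 211.12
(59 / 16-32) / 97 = -453 / 1552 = -0.29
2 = 2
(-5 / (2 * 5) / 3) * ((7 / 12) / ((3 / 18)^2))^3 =-3087 / 2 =-1543.50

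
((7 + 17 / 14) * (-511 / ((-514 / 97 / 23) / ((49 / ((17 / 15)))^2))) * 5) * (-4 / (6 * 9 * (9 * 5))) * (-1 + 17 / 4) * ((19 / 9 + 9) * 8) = -1461489810462500 / 18048339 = -80976416.19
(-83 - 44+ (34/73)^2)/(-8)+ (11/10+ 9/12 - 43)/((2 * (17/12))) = 4799091/3623720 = 1.32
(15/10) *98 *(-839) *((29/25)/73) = -3576657/1825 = -1959.81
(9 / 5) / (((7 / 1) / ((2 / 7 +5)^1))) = 333 / 245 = 1.36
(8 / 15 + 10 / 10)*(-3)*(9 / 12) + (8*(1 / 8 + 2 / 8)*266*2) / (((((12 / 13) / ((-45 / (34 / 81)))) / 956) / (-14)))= 843487116027 / 340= 2480844458.90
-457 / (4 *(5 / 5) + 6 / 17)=-7769 / 74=-104.99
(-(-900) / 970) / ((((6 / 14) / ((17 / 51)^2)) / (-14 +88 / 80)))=-301 / 97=-3.10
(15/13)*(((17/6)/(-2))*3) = -255/52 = -4.90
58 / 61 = 0.95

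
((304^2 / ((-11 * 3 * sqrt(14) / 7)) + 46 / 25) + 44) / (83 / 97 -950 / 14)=-389067 / 568675 + 15687616 * sqrt(14) / 750651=77.51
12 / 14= 6 / 7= 0.86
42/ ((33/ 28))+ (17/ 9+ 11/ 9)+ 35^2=125111/ 99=1263.75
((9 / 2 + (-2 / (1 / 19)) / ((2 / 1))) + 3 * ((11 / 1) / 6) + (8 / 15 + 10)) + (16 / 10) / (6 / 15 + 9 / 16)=3691 / 1155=3.20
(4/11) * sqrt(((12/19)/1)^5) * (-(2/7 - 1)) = 5760 * sqrt(57)/528143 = 0.08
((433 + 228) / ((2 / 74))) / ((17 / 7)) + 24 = 171607 / 17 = 10094.53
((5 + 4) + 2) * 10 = 110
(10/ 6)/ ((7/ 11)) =55/ 21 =2.62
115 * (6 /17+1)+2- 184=-449 /17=-26.41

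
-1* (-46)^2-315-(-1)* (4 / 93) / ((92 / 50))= -5199859 / 2139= -2430.98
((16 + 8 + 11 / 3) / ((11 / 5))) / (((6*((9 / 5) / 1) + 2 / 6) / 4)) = 8300 / 1837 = 4.52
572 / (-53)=-572 / 53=-10.79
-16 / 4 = -4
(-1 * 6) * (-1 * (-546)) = -3276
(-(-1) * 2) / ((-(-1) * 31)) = 2 / 31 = 0.06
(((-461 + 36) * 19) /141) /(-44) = 8075 /6204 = 1.30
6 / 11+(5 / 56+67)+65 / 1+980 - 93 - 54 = 965.63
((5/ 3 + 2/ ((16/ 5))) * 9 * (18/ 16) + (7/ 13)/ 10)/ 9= 96749/ 37440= 2.58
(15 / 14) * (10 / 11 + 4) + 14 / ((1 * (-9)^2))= 33883 / 6237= 5.43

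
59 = 59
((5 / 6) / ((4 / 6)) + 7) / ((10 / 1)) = 33 / 40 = 0.82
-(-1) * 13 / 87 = 13 / 87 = 0.15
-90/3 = -30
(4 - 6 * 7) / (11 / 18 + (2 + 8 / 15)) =-3420 / 283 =-12.08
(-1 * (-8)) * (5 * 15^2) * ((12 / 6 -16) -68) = -738000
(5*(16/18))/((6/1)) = 20/27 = 0.74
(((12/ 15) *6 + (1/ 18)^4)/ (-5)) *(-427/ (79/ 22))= 11833758013/ 103663800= 114.16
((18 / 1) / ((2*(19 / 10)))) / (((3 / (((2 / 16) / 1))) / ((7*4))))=105 / 19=5.53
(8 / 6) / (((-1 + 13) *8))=1 / 72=0.01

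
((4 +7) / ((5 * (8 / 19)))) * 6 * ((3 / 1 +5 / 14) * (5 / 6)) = 9823 / 112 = 87.71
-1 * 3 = -3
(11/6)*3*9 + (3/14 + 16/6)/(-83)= 86218/1743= 49.47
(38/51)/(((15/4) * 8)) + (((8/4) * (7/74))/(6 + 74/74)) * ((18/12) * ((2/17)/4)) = 2947/113220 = 0.03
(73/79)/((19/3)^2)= 657/28519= 0.02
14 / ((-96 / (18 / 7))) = -3 / 8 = -0.38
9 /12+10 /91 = 313 /364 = 0.86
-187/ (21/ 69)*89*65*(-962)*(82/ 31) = 1962735285940/ 217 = 9044863068.85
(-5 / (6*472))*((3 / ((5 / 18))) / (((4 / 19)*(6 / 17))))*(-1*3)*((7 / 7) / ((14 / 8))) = 2907 / 6608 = 0.44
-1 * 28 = -28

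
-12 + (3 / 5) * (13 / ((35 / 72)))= 708 / 175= 4.05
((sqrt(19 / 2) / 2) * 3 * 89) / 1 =267 * sqrt(38) / 4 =411.47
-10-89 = -99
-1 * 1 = -1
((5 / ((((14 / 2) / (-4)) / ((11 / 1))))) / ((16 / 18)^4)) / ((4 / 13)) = -4691115 / 28672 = -163.61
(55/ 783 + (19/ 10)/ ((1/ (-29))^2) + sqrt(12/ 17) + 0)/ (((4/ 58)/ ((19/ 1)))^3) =167284151* sqrt(51)/ 68 + 72175075748833/ 2160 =33431955270.63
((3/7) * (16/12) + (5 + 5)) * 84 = 888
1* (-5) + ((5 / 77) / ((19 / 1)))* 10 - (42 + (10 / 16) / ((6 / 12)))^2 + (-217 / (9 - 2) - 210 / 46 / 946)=-1906.53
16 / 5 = 3.20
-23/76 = -0.30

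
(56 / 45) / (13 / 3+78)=56 / 3705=0.02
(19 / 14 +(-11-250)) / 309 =-3635 / 4326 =-0.84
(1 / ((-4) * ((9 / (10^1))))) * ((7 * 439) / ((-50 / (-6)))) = -3073 / 30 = -102.43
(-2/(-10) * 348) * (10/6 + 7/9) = 2552/15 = 170.13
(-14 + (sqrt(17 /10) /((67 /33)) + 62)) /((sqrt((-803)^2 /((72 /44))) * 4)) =0.02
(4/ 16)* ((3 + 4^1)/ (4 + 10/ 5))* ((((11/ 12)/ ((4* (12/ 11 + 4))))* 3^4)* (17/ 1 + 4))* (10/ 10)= 22869/ 1024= 22.33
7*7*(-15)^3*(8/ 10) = -132300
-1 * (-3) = 3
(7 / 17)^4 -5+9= 336485 / 83521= 4.03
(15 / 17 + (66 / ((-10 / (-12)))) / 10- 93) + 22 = -26434 / 425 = -62.20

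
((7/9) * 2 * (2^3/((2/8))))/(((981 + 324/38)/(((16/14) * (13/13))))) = 9728/169209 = 0.06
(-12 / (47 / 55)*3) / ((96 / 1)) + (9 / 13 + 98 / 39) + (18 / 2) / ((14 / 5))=613895 / 102648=5.98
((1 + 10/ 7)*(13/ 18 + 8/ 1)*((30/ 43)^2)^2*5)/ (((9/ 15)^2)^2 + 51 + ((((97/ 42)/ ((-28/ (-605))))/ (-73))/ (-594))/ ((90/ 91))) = 639162778500000000/ 1302370424291931023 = 0.49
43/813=0.05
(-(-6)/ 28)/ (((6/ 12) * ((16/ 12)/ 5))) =45/ 28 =1.61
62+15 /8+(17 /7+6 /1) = 4049 /56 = 72.30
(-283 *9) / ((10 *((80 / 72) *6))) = -7641 / 200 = -38.20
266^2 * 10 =707560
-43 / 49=-0.88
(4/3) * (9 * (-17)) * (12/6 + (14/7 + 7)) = -2244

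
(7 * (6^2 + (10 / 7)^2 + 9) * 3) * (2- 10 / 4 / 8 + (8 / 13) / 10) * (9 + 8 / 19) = 450306183 / 27664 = 16277.70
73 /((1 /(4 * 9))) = 2628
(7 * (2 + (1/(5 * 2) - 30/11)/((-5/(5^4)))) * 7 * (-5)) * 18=-16028145/11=-1457104.09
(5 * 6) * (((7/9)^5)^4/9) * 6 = 1595845325952240020/12157665459056928801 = 0.13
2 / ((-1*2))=-1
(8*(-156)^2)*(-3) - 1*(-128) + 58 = -583878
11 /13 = 0.85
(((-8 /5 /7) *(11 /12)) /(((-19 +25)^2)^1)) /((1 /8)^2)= -352 /945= -0.37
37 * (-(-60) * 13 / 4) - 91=7124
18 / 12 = 3 / 2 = 1.50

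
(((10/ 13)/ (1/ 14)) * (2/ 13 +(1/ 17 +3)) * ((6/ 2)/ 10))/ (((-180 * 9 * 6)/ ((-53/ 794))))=26341/ 369548244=0.00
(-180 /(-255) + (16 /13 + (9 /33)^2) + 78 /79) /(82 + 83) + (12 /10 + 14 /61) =30781596173 /21262705035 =1.45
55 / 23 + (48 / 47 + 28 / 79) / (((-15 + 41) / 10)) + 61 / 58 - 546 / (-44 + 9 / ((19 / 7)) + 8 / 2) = 846262240673 / 44880419662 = 18.86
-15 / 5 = -3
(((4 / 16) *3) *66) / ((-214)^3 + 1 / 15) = -1485 / 294010318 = -0.00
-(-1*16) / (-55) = -16 / 55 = -0.29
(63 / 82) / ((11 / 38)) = 1197 / 451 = 2.65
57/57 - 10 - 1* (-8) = -1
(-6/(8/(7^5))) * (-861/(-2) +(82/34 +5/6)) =-371787647/68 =-5467465.40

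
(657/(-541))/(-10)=657/5410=0.12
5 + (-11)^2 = 126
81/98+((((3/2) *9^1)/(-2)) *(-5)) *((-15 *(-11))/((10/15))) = 3274749/392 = 8353.95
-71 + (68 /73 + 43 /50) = -252611 /3650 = -69.21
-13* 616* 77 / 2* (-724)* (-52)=-11607179584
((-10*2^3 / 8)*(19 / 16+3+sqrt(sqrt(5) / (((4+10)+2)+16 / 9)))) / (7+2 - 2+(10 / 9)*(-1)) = -3015 / 424 - 27*sqrt(2)*5^(3 / 4) / 212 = -7.71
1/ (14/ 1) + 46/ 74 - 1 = -159/ 518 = -0.31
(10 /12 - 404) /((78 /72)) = -4838 /13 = -372.15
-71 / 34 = -2.09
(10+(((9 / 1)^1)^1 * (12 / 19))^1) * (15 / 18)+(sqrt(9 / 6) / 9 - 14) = -53 / 57+sqrt(6) / 18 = -0.79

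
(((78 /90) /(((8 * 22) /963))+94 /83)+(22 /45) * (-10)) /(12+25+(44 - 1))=647951 /52588800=0.01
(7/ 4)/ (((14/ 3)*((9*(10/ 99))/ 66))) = 1089/ 40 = 27.22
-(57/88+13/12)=-457/264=-1.73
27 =27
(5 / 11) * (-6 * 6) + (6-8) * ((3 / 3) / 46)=-4151 / 253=-16.41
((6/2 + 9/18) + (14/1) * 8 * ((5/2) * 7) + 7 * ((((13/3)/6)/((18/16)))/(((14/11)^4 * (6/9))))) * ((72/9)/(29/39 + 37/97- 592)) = -183679934581/6900309360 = -26.62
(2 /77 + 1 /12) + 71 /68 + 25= 205409 /7854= 26.15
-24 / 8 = -3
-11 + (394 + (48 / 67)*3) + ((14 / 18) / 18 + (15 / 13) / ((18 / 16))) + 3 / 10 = 136346194 / 352755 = 386.52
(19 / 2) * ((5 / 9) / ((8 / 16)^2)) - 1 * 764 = -6686 / 9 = -742.89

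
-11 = -11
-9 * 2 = -18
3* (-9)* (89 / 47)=-51.13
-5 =-5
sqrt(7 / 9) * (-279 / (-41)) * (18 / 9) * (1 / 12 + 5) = 1891 * sqrt(7) / 82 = 61.01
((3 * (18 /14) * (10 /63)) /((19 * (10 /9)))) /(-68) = -27 /63308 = -0.00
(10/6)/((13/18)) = 30/13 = 2.31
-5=-5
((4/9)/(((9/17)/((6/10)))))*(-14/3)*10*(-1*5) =9520/81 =117.53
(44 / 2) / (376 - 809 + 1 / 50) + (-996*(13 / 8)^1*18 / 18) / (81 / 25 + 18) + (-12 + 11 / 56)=-18895260953 / 214584888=-88.05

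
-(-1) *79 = 79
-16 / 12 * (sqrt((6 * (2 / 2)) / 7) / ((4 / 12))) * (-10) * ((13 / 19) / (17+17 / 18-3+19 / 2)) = 1.04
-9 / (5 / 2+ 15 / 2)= -9 / 10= -0.90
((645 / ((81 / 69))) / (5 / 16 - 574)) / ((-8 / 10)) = 98900 / 82611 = 1.20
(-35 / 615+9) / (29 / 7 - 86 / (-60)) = 77000 / 48011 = 1.60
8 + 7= 15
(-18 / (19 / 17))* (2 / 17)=-36 / 19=-1.89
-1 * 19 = -19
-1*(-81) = 81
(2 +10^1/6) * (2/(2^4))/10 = 11/240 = 0.05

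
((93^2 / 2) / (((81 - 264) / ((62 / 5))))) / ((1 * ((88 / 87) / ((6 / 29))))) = -804357 / 13420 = -59.94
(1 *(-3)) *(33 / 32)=-99 / 32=-3.09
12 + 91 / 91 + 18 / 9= 15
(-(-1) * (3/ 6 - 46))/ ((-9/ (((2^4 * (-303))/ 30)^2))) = 29705312/ 225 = 132023.61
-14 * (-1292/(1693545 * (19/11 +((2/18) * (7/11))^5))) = 4095597148236/662345795386405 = 0.01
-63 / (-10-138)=63 / 148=0.43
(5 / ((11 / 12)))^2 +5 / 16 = 58205 / 1936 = 30.06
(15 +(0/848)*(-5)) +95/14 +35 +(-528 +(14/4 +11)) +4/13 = -41533/91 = -456.41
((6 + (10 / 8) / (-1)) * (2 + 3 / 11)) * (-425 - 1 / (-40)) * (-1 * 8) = 1614905 / 44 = 36702.39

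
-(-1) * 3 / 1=3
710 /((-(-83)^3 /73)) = 51830 /571787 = 0.09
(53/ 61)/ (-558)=-53/ 34038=-0.00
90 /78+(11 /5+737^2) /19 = 28589.11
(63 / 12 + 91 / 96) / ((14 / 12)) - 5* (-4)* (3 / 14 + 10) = 23475 / 112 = 209.60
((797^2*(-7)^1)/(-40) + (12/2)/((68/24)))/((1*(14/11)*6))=831504421/57120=14557.15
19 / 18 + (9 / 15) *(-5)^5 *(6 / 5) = -40481 / 18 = -2248.94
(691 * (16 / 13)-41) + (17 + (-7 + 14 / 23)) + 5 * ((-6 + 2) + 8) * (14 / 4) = 266131 / 299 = 890.07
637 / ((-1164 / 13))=-7.11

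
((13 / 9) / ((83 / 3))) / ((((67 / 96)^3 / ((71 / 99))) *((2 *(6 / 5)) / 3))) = 37806080 / 274596619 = 0.14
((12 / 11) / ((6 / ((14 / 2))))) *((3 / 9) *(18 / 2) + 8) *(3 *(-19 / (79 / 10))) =-7980 / 79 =-101.01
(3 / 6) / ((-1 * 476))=-1 / 952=-0.00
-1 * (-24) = 24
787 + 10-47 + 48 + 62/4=1627/2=813.50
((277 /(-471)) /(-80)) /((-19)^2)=277 /13602480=0.00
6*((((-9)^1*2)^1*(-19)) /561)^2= 77976 /34969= 2.23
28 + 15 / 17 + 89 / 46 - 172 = -110405 / 782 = -141.18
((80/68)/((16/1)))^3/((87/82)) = 5125/13677792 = 0.00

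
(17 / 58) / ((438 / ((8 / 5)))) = 34 / 31755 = 0.00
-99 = -99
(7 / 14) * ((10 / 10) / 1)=1 / 2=0.50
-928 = -928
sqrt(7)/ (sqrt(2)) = sqrt(14)/ 2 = 1.87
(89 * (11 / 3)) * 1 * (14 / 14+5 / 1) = 1958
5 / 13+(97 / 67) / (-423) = 140444 / 368433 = 0.38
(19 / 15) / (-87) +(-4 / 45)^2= -0.01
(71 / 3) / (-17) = -1.39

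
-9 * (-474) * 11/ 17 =46926/ 17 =2760.35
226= 226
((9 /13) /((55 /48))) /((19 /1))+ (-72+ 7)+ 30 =-475043 /13585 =-34.97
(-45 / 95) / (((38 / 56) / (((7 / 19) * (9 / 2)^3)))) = -321489 / 13718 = -23.44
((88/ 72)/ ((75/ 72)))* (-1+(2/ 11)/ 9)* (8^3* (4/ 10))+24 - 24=-794624/ 3375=-235.44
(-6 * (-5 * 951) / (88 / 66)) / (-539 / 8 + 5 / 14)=-44380 / 139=-319.28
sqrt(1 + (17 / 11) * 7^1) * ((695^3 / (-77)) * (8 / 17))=-2685619000 * sqrt(1430) / 14399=-7053100.75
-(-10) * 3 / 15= 2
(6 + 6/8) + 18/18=31/4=7.75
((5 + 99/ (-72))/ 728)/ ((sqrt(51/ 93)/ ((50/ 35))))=145 * sqrt(527)/ 346528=0.01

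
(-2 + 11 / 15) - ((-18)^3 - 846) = 100151 / 15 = 6676.73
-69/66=-23/22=-1.05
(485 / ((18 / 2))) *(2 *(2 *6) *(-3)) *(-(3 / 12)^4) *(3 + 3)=1455 / 16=90.94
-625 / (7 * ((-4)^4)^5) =-625 / 7696581394432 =-0.00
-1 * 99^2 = -9801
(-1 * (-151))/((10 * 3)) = 151/30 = 5.03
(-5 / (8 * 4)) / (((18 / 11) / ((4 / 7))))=-55 / 1008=-0.05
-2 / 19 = -0.11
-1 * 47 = -47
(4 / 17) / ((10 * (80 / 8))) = 1 / 425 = 0.00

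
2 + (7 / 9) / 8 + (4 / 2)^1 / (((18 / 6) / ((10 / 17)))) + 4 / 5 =20131 / 6120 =3.29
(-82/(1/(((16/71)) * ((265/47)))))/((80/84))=-365064/3337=-109.40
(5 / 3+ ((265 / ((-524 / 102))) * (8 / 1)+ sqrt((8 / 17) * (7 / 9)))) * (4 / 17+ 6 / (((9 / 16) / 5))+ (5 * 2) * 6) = -935552800 / 20043+ 11584 * sqrt(238) / 2601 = -46608.58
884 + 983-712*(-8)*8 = 47435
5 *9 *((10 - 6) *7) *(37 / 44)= 11655 / 11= 1059.55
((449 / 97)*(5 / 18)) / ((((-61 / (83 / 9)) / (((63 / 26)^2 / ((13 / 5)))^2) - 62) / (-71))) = 64323545414625 / 44598813538196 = 1.44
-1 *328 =-328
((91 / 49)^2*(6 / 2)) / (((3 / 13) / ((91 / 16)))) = 28561 / 112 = 255.01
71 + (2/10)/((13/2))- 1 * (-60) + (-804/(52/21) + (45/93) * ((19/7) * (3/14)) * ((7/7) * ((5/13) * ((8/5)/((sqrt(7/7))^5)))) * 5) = -192.80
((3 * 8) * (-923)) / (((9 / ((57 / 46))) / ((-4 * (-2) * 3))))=-1683552 / 23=-73197.91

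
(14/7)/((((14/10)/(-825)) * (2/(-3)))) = 1767.86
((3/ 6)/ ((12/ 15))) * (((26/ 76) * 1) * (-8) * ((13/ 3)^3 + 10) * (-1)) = 160355/ 1026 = 156.29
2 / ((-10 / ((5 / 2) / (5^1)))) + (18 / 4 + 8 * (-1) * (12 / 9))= -94 / 15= -6.27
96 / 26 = 48 / 13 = 3.69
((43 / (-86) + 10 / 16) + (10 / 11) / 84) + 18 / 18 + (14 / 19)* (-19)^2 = 493667 / 1848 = 267.14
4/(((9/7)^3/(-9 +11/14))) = -11270/729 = -15.46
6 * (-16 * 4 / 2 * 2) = -384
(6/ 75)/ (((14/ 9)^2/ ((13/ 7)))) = 1053/ 17150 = 0.06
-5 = -5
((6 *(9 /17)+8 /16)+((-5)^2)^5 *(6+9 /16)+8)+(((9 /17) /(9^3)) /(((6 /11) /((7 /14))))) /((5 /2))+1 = 64086926.74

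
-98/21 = -14/3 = -4.67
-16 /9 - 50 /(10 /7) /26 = -731 /234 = -3.12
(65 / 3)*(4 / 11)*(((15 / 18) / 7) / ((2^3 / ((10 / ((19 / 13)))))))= 21125 / 26334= 0.80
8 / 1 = 8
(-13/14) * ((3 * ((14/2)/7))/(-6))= 13/28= 0.46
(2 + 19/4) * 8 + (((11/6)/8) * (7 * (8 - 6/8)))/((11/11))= 12601/192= 65.63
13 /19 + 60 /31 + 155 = 92838 /589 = 157.62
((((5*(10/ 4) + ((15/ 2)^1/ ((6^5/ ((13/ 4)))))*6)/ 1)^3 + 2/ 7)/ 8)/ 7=566984784928007/ 16181071183872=35.04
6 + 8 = 14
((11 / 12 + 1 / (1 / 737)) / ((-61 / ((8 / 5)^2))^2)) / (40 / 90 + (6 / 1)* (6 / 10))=388608 / 1209325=0.32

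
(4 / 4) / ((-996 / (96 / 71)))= -8 / 5893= -0.00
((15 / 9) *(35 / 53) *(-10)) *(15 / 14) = -625 / 53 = -11.79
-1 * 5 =-5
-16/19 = -0.84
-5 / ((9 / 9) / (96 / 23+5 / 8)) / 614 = -4415 / 112976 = -0.04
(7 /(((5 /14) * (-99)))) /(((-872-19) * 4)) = 49 /882090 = 0.00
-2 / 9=-0.22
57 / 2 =28.50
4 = 4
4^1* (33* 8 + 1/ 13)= 13732/ 13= 1056.31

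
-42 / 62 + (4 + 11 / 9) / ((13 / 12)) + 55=71504 / 1209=59.14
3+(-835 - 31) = -863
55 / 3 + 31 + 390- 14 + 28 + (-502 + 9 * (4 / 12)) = -137 / 3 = -45.67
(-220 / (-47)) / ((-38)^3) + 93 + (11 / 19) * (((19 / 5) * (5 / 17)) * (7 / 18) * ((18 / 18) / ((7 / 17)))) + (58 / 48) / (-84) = 20276276101 / 216634656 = 93.60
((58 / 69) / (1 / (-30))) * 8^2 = -37120 / 23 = -1613.91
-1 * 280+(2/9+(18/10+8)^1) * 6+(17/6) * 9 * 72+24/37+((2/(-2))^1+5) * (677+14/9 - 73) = 6724942/1665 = 4039.00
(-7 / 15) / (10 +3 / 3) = -7 / 165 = -0.04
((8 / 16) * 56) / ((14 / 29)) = 58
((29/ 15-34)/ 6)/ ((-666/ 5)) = 13/ 324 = 0.04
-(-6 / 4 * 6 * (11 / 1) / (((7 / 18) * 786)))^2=-88209 / 840889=-0.10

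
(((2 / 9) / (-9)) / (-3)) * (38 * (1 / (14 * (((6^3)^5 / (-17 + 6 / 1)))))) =-209 / 399892329381888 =-0.00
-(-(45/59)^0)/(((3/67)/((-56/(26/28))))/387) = -521239.38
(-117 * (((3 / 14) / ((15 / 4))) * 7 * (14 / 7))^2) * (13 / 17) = -24336 / 425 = -57.26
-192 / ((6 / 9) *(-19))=288 / 19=15.16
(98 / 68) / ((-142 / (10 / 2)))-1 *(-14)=67347 / 4828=13.95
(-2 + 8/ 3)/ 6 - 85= -764/ 9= -84.89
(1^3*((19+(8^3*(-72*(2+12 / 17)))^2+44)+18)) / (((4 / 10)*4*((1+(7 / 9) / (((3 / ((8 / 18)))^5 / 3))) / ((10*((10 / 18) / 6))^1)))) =5757138660.22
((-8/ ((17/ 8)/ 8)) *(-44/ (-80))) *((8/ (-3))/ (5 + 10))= 11264/ 3825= 2.94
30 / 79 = 0.38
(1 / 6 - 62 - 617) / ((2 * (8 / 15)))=-20365 / 32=-636.41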